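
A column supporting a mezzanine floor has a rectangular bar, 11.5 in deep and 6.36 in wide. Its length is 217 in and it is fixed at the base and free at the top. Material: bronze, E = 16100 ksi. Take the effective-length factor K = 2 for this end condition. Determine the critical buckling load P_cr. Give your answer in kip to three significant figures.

Buckling occurs about the weak axis: I_min = h·b³/12 with b = 6.36 in (the shorter side).
I_min = 11.5×6.36³/12 = 246.5 in⁴
Effective length L_e = K·L = 2 × 217 = 434.0 in
P_cr = π²EI / L_e² = π² × 16100×10³ × 246.5 / 434.0² = 2.080×10^5 lb

P_cr ≈ 208 kip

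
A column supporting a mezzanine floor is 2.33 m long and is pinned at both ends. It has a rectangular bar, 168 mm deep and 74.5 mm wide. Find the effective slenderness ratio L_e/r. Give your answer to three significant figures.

For a rectangle r_min = b/√12 = 74.5/√12 = 21.51 mm
L_e = K·L = 1 × 2.33 m = 2.330 m = 2330.0 mm
λ = L_e / r_min = 2330.0 / 21.51 = 108

λ ≈ 108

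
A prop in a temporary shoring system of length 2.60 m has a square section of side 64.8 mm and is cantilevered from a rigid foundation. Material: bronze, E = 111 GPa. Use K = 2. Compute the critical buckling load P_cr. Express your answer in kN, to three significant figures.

P_cr ≈ 59.5 kN

I = a⁴/12 = 64.8⁴/12 = 1.469×10^6 mm⁴
I = 1.469×10^6 mm⁴ = 1.469×10^-6 m⁴
Effective length L_e = K·L = 2 × 2.60 = 5.200 m
P_cr = π²EI / L_e² = π² × 111×10⁹ × 1.469×10^-6 / 5.200² = 5.953×10^4 N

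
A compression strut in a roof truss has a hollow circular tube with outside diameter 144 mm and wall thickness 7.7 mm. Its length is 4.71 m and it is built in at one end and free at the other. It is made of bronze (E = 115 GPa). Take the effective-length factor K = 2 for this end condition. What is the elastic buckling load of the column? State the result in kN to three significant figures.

Inner diameter d_i = 144 − 2×7.7 = 128.6 mm
I = π(d_o⁴ − d_i⁴)/64 = π(144⁴ − 128.6⁴)/64 = 7.681×10^6 mm⁴
I = 7.681×10^6 mm⁴ = 7.681×10^-6 m⁴
Effective length L_e = K·L = 2 × 4.71 = 9.420 m
P_cr = π²EI / L_e² = π² × 115×10⁹ × 7.681×10^-6 / 9.420² = 9.825×10^4 N

P_cr ≈ 98.2 kN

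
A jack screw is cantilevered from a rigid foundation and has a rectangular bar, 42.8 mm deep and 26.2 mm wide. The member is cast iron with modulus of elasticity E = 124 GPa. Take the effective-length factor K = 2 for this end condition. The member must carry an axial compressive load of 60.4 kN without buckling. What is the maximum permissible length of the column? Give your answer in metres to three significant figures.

L_max ≈ 0.570 m

Buckling occurs about the weak axis: I_min = h·b³/12 with b = 26.2 mm (the shorter side).
I_min = 42.8×26.2³/12 = 6.415×10^4 mm⁴
I = 6.415×10^-8 m⁴
At the buckling limit P_cr = P = 6.040×10^4 N
From P_cr = π²EI/(K·L)²:  L = (1/K)·√(π²EI/P_cr) = (1/2)·√(π²×1.24×10^11×6.415×10^-8/6.040×10^4)
L = 0.570 m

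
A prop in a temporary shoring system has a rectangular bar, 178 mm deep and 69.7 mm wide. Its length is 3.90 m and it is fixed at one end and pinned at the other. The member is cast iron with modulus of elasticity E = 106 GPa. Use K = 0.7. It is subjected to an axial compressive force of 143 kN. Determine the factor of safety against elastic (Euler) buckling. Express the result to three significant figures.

n ≈ 4.93

Buckling occurs about the weak axis: I_min = h·b³/12 with b = 69.7 mm (the shorter side).
I_min = 178×69.7³/12 = 5.023×10^6 mm⁴
I = 5.023×10^6 mm⁴ = 5.023×10^-6 m⁴
Effective length L_e = K·L = 0.7 × 3.90 = 2.730 m
P_cr = π²EI / L_e² = π² × 106×10⁹ × 5.023×10^-6 / 2.730² = 7.050×10^5 N
Factor of safety n = P_cr / P = 705.05 / 143 = 4.93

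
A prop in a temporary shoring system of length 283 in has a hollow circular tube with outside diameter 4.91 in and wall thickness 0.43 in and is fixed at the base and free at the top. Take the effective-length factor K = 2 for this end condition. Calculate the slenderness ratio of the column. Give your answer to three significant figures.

λ ≈ 356

Inner diameter d_i = 4.91 − 2×0.43 = 4.050 in
I = π(d_o⁴ − d_i⁴)/64 = π(4.91⁴ − 4.050⁴)/64 = 15.32 in⁴
A = 6.052 in²;  r_min = √(I/A) = √(15.32/6.052) = 1.591 in
L_e = K·L = 2 × 283 = 566.0 in
λ = L_e / r_min = 566.00 / 1.591 = 356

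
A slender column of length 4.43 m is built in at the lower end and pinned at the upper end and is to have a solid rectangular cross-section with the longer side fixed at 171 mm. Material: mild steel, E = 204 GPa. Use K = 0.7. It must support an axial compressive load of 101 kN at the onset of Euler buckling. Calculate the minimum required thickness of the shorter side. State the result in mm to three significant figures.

b ≈ 32.3 mm

L_e = K·L = 0.7 × 4.43 = 3.101 m
Required I = P_cr·L_e²/(π²E) = 1.010×10^5 × 3.101² / (π² × 2.04×10^11) = 4.824×10^-7 m⁴
I_req = 4.824×10^5 mm⁴
Rectangle, weak axis: I_min = h·b³/12 with h = 171 mm fixed  ⇒  b = (12I/h)^(1/3) = 32.3 mm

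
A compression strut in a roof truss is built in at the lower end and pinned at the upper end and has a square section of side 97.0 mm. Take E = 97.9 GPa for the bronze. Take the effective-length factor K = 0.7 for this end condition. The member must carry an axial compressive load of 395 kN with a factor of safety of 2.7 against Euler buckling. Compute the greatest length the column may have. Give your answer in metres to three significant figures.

I = a⁴/12 = 97.0⁴/12 = 7.377×10^6 mm⁴
I = 7.377×10^-6 m⁴
Required critical load P_cr = n·P = 2.7 × 395 = 1066 kN = 1.067×10^6 N
From P_cr = π²EI/(K·L)²:  L = (1/K)·√(π²EI/P_cr) = (1/0.7)·√(π²×9.79×10^10×7.377×10^-6/1.067×10^6)
L = 3.69 m

L_max ≈ 3.69 m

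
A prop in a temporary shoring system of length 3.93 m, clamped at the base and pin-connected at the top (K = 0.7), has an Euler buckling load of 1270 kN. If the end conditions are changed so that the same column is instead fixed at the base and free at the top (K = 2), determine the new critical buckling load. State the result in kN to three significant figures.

P_cr ≈ 156 kN

P_cr ∝ 1/K², so P_cr,new = P_cr,old × (K_old/K_new)² = 1270 × (0.7/2)²
= 1270 × 0.1225 = 156 kN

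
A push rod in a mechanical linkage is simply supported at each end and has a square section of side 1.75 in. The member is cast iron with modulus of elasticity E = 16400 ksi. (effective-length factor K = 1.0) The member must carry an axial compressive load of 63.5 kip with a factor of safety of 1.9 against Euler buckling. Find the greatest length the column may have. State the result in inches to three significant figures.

L_max ≈ 32.4 in

I = a⁴/12 = 1.75⁴/12 = 0.7816 in⁴
Required critical load P_cr = n·P = 1.9 × 63.5 = 120.6 kip = 1.206×10^5 lb
From P_cr = π²EI/(K·L)²:  L = (1/K)·√(π²EI/P_cr) = (1/1)·√(π²×1.64×10^7×0.7816/1.206×10^5)
L = 32.4 in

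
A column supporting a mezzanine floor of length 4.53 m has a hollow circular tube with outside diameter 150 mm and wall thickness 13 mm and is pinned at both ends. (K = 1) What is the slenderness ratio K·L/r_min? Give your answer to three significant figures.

λ ≈ 93.1

Inner diameter d_i = 150 − 2×13 = 124.0 mm
I = π(d_o⁴ − d_i⁴)/64 = π(150⁴ − 124.0⁴)/64 = 1.325×10^7 mm⁴
A = 5.595×10^3 mm²;  r_min = √(I/A) = √(1.325×10^7/5.595×10^3) = 48.65 mm
L_e = K·L = 1 × 4.53 m = 4.530 m = 4530.0 mm
λ = L_e / r_min = 4530.0 / 48.65 = 93.1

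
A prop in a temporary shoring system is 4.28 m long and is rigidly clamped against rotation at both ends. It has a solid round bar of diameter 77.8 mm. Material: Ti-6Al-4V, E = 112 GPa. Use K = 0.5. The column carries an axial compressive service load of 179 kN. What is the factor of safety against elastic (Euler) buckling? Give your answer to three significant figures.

n ≈ 2.43

I = πd⁴/64 = π×77.8⁴/64 = 1.798×10^6 mm⁴
I = 1.798×10^6 mm⁴ = 1.798×10^-6 m⁴
Effective length L_e = K·L = 0.5 × 4.28 = 2.140 m
P_cr = π²EI / L_e² = π² × 112×10⁹ × 1.798×10^-6 / 2.140² = 4.341×10^5 N
Factor of safety n = P_cr / P = 434.09 / 179 = 2.43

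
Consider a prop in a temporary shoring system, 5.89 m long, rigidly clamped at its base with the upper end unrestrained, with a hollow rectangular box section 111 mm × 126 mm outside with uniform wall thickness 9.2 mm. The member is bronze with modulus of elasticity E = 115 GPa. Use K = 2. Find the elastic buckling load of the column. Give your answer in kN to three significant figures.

P_cr ≈ 59.2 kN

Inner dimensions: h_i = 126 − 2×9.2 = 107.6 mm, b_i = 111 − 2×9.2 = 92.60 mm
Weak-axis I_min = (h_o·b_o³ − h_i·b_i³)/12 with b_o = 111, b_i = 92.60 mm (shorter outer/inner sides).
I_min = (126×111³ − 107.6×92.60³)/12 = 7.240×10^6 mm⁴
I = 7.240×10^6 mm⁴ = 7.240×10^-6 m⁴
Effective length L_e = K·L = 2 × 5.89 = 11.78 m
P_cr = π²EI / L_e² = π² × 115×10⁹ × 7.240×10^-6 / 11.78² = 5.922×10^4 N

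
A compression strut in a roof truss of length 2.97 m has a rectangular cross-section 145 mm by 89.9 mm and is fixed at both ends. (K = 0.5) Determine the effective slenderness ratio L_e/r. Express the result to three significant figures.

λ ≈ 57.2

For a rectangle r_min = b/√12 = 89.9/√12 = 25.95 mm
L_e = K·L = 0.5 × 2.97 m = 1.485 m = 1485.0 mm
λ = L_e / r_min = 1485.0 / 25.95 = 57.2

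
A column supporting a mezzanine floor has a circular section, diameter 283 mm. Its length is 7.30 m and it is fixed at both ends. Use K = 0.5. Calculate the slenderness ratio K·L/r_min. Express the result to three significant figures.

λ ≈ 51.6

For a solid circle r = d/4 = 283/4 = 70.75 mm
L_e = K·L = 0.5 × 7.30 m = 3.650 m = 3650.0 mm
λ = L_e / r_min = 3650.0 / 70.75 = 51.6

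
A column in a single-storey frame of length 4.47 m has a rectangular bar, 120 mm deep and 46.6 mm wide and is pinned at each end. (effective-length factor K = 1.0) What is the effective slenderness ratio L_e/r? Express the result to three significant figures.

Buckling occurs about the weak axis: I_min = h·b³/12 with b = 46.6 mm (the shorter side).
I_min = 120×46.6³/12 = 1.012×10^6 mm⁴
A = 5.592×10^3 mm²;  r_min = √(I/A) = √(1.012×10^6/5.592×10^3) = 13.45 mm
L_e = K·L = 1 × 4.47 m = 4.470 m = 4470.0 mm
λ = L_e / r_min = 4470.0 / 13.45 = 332

λ ≈ 332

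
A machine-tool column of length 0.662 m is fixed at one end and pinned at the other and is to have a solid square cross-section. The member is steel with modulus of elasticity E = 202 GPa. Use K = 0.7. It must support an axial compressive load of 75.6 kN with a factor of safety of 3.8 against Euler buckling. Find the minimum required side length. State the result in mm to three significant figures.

a ≈ 24.7 mm

Required P_cr = n·P = 3.8 × 75.6 = 287.3 kN
L_e = K·L = 0.7 × 0.662 = 0.4634 m
Required I = P_cr·L_e²/(π²E) = 2.873×10^5 × 0.4634² / (π² × 2.02×10^11) = 3.094×10^-8 m⁴
I_req = 3.094×10^4 mm⁴
Solid square: I = a⁴/12  ⇒  a = (12I)^(1/4) = (12×3.094×10^4)^(1/4) = 24.7 mm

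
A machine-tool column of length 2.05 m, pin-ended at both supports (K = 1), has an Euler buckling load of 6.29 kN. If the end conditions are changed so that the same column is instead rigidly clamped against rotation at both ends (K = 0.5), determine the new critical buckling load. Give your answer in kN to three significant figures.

P_cr ∝ 1/K², so P_cr,new = P_cr,old × (K_old/K_new)² = 6.29 × (1/0.5)²
= 6.29 × 4.000 = 25.2 kN

P_cr ≈ 25.2 kN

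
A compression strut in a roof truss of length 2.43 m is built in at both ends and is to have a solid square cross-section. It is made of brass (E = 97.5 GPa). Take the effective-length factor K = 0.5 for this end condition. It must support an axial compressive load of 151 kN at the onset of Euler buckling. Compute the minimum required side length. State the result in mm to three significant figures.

a ≈ 40.8 mm

L_e = K·L = 0.5 × 2.43 = 1.215 m
Required I = P_cr·L_e²/(π²E) = 1.510×10^5 × 1.215² / (π² × 9.75×10^10) = 2.316×10^-7 m⁴
I_req = 2.316×10^5 mm⁴
Solid square: I = a⁴/12  ⇒  a = (12I)^(1/4) = (12×2.316×10^5)^(1/4) = 40.8 mm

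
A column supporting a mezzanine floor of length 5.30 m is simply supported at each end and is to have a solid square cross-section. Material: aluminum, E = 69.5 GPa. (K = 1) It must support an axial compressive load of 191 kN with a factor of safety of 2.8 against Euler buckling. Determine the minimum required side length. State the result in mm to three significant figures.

Required P_cr = n·P = 2.8 × 191 = 534.8 kN
L_e = K·L = 1 × 5.30 = 5.300 m
Required I = P_cr·L_e²/(π²E) = 5.348×10^5 × 5.300² / (π² × 6.95×10^10) = 2.190×10^-5 m⁴
I_req = 2.190×10^7 mm⁴
Solid square: I = a⁴/12  ⇒  a = (12I)^(1/4) = (12×2.190×10^7)^(1/4) = 127 mm

a ≈ 127 mm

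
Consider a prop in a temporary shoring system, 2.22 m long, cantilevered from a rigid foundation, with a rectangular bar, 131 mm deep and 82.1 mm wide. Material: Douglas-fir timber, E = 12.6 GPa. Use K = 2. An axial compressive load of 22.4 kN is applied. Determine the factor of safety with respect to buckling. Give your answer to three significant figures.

n ≈ 1.70

Buckling occurs about the weak axis: I_min = h·b³/12 with b = 82.1 mm (the shorter side).
I_min = 131×82.1³/12 = 6.041×10^6 mm⁴
I = 6.041×10^6 mm⁴ = 6.041×10^-6 m⁴
Effective length L_e = K·L = 2 × 2.22 = 4.440 m
P_cr = π²EI / L_e² = π² × 12.6×10⁹ × 6.041×10^-6 / 4.440² = 3.811×10^4 N
Factor of safety n = P_cr / P = 38.109 / 22.4 = 1.70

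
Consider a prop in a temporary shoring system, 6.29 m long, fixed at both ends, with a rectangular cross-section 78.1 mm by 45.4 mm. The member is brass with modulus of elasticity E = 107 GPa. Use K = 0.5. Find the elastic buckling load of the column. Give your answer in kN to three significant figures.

P_cr ≈ 65.0 kN

Buckling occurs about the weak axis: I_min = h·b³/12 with b = 45.4 mm (the shorter side).
I_min = 78.1×45.4³/12 = 6.090×10^5 mm⁴
I = 6.090×10^5 mm⁴ = 6.090×10^-7 m⁴
Effective length L_e = K·L = 0.5 × 6.29 = 3.145 m
P_cr = π²EI / L_e² = π² × 107×10⁹ × 6.090×10^-7 / 3.145² = 6.502×10^4 N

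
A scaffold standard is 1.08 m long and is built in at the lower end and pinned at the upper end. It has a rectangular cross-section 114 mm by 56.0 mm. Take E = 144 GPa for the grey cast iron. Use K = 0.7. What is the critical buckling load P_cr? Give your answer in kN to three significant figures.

Buckling occurs about the weak axis: I_min = h·b³/12 with b = 56.0 mm (the shorter side).
I_min = 114×56.0³/12 = 1.668×10^6 mm⁴
I = 1.668×10^6 mm⁴ = 1.668×10^-6 m⁴
Effective length L_e = K·L = 0.7 × 1.08 = 0.7560 m
P_cr = π²EI / L_e² = π² × 144×10⁹ × 1.668×10^-6 / 0.7560² = 4.149×10^6 N

P_cr ≈ 4150 kN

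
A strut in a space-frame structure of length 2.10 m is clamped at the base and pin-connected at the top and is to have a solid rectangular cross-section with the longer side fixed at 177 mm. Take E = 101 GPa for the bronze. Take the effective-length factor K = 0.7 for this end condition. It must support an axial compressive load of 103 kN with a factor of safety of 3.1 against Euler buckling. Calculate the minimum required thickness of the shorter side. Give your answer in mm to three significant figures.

b ≈ 36.1 mm

Required P_cr = n·P = 3.1 × 103 = 319.3 kN
L_e = K·L = 0.7 × 2.10 = 1.470 m
Required I = P_cr·L_e²/(π²E) = 3.193×10^5 × 1.470² / (π² × 1.01×10^11) = 6.922×10^-7 m⁴
I_req = 6.922×10^5 mm⁴
Rectangle, weak axis: I_min = h·b³/12 with h = 177 mm fixed  ⇒  b = (12I/h)^(1/3) = 36.1 mm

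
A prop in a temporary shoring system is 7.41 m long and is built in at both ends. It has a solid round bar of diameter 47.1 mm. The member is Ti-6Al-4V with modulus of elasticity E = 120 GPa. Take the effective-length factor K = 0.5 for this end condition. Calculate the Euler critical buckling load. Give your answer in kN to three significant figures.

I = πd⁴/64 = π×47.1⁴/64 = 2.416×10^5 mm⁴
I = 2.416×10^5 mm⁴ = 2.416×10^-7 m⁴
Effective length L_e = K·L = 0.5 × 7.41 = 3.705 m
P_cr = π²EI / L_e² = π² × 120×10⁹ × 2.416×10^-7 / 3.705² = 2.084×10^4 N

P_cr ≈ 20.8 kN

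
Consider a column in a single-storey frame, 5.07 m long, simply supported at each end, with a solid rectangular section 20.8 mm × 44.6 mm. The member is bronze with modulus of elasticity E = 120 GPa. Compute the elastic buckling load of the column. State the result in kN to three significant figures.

P_cr ≈ 1.54 kN

Buckling occurs about the weak axis: I_min = h·b³/12 with b = 20.8 mm (the shorter side).
I_min = 44.6×20.8³/12 = 3.345×10^4 mm⁴
I = 3.345×10^4 mm⁴ = 3.345×10^-8 m⁴
Effective length L_e = K·L = 1 × 5.07 = 5.070 m
P_cr = π²EI / L_e² = π² × 120×10⁹ × 3.345×10^-8 / 5.070² = 1.541×10^3 N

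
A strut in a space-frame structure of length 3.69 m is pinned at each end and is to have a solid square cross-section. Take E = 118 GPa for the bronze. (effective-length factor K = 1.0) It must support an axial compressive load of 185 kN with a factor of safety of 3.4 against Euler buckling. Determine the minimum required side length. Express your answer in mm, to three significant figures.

a ≈ 96.9 mm

Required P_cr = n·P = 3.4 × 185 = 629.0 kN
L_e = K·L = 1 × 3.69 = 3.690 m
Required I = P_cr·L_e²/(π²E) = 6.290×10^5 × 3.690² / (π² × 1.18×10^11) = 7.354×10^-6 m⁴
I_req = 7.354×10^6 mm⁴
Solid square: I = a⁴/12  ⇒  a = (12I)^(1/4) = (12×7.354×10^6)^(1/4) = 96.9 mm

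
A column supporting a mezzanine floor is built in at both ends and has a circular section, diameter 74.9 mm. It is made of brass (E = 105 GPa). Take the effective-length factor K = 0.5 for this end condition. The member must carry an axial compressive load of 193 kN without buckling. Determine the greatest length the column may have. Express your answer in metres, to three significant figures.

I = πd⁴/64 = π×74.9⁴/64 = 1.545×10^6 mm⁴
I = 1.545×10^-6 m⁴
At the buckling limit P_cr = P = 1.930×10^5 N
From P_cr = π²EI/(K·L)²:  L = (1/K)·√(π²EI/P_cr) = (1/0.5)·√(π²×1.05×10^11×1.545×10^-6/1.930×10^5)
L = 5.76 m

L_max ≈ 5.76 m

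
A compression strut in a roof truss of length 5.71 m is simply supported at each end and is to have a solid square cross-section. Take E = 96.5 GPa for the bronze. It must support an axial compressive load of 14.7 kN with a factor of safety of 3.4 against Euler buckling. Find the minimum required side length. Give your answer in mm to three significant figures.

a ≈ 67.3 mm

Required P_cr = n·P = 3.4 × 14.7 = 49.98 kN
L_e = K·L = 1 × 5.71 = 5.710 m
Required I = P_cr·L_e²/(π²E) = 4.998×10^4 × 5.710² / (π² × 9.65×10^10) = 1.711×10^-6 m⁴
I_req = 1.711×10^6 mm⁴
Solid square: I = a⁴/12  ⇒  a = (12I)^(1/4) = (12×1.711×10^6)^(1/4) = 67.3 mm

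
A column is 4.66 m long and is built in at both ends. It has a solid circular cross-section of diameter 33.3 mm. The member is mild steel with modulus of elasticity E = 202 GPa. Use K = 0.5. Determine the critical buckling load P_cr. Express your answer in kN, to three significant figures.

I = πd⁴/64 = π×33.3⁴/64 = 6.036×10^4 mm⁴
I = 6.036×10^4 mm⁴ = 6.036×10^-8 m⁴
Effective length L_e = K·L = 0.5 × 4.66 = 2.330 m
P_cr = π²EI / L_e² = π² × 202×10⁹ × 6.036×10^-8 / 2.330² = 2.217×10^4 N

P_cr ≈ 22.2 kN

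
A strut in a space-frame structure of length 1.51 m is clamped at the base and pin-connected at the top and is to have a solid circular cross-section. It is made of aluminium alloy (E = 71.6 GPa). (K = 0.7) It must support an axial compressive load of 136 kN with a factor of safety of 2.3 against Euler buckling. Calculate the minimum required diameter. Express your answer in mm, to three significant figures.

Required P_cr = n·P = 2.3 × 136 = 312.8 kN
L_e = K·L = 0.7 × 1.51 = 1.057 m
Required I = P_cr·L_e²/(π²E) = 3.128×10^5 × 1.057² / (π² × 7.16×10^10) = 4.945×10^-7 m⁴
I_req = 4.945×10^5 mm⁴
Solid circle: I = πd⁴/64  ⇒  d = (64I/π)^(1/4) = (64×4.945×10^5/π)^(1/4) = 56.3 mm

d ≈ 56.3 mm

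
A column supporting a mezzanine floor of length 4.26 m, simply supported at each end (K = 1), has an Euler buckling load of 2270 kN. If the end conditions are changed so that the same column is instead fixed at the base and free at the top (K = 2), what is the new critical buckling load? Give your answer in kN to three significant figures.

P_cr ≈ 568 kN

P_cr ∝ 1/K², so P_cr,new = P_cr,old × (K_old/K_new)² = 2270 × (1/2)²
= 2270 × 0.2500 = 568 kN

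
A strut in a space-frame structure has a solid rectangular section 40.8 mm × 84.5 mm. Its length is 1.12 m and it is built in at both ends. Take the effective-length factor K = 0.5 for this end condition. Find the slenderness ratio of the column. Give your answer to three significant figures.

λ ≈ 47.5

For a rectangle r_min = b/√12 = 40.8/√12 = 11.78 mm
L_e = K·L = 0.5 × 1.12 m = 0.5600 m = 560.00 mm
λ = L_e / r_min = 560.00 / 11.78 = 47.5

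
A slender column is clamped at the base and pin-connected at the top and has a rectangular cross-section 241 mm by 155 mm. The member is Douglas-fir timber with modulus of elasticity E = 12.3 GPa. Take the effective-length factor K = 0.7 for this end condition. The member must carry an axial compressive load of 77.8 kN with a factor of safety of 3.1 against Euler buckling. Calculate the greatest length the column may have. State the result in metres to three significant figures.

L_max ≈ 8.76 m

Buckling occurs about the weak axis: I_min = h·b³/12 with b = 155 mm (the shorter side).
I_min = 241×155³/12 = 7.479×10^7 mm⁴
I = 7.479×10^-5 m⁴
Required critical load P_cr = n·P = 3.1 × 77.8 = 241.2 kN = 2.412×10^5 N
From P_cr = π²EI/(K·L)²:  L = (1/K)·√(π²EI/P_cr) = (1/0.7)·√(π²×1.23×10^10×7.479×10^-5/2.412×10^5)
L = 8.76 m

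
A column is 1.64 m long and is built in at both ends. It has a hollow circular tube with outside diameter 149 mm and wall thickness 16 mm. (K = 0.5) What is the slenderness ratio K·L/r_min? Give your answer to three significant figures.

λ ≈ 17.3

Inner diameter d_i = 149 − 2×16 = 117.0 mm
I = π(d_o⁴ − d_i⁴)/64 = π(149⁴ − 117.0⁴)/64 = 1.500×10^7 mm⁴
A = 6.685×10^3 mm²;  r_min = √(I/A) = √(1.500×10^7/6.685×10^3) = 47.36 mm
L_e = K·L = 0.5 × 1.64 m = 0.8200 m = 820.00 mm
λ = L_e / r_min = 820.00 / 47.36 = 17.3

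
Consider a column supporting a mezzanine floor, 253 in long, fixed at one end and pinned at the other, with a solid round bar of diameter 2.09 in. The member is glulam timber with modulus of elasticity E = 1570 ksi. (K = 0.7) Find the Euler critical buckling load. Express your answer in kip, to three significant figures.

P_cr ≈ 0.463 kip

I = πd⁴/64 = π×2.09⁴/64 = 0.9366 in⁴
Effective length L_e = K·L = 0.7 × 253 = 177.1 in
P_cr = π²EI / L_e² = π² × 1570×10³ × 0.9366 / 177.1² = 462.7 lb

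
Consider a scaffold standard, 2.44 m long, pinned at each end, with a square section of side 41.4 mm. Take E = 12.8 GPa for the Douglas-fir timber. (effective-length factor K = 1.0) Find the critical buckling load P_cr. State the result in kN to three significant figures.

I = a⁴/12 = 41.4⁴/12 = 2.448×10^5 mm⁴
I = 2.448×10^5 mm⁴ = 2.448×10^-7 m⁴
Effective length L_e = K·L = 1 × 2.44 = 2.440 m
P_cr = π²EI / L_e² = π² × 12.8×10⁹ × 2.448×10^-7 / 2.440² = 5.195×10^3 N

P_cr ≈ 5.19 kN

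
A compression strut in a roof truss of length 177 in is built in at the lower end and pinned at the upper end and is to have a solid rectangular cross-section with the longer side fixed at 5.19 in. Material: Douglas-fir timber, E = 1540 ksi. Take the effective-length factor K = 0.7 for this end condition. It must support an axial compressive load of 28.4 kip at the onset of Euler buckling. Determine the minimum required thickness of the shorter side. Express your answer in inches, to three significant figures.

b ≈ 4.05 in

L_e = K·L = 0.7 × 177 = 123.9 in
Required I = P_cr·L_e²/(π²E) = 2.840×10^4 × 123.9² / (π² × 1.54×10^6) = 28.68 in⁴
Rectangle, weak axis: I_min = h·b³/12 with h = 5.19 in fixed  ⇒  b = (12I/h)^(1/3) = 4.05 in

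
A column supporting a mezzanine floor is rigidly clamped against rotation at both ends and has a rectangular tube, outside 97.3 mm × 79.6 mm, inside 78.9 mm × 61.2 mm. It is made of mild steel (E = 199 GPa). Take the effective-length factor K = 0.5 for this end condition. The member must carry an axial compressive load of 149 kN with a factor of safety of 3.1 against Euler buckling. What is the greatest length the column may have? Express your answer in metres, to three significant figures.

Weak-axis I_min = (h_o·b_o³ − h_i·b_i³)/12 with b_o = 79.6, b_i = 61.20 mm (shorter outer/inner sides).
I_min = (97.3×79.6³ − 78.90×61.20³)/12 = 2.582×10^6 mm⁴
I = 2.582×10^-6 m⁴
Required critical load P_cr = n·P = 3.1 × 149 = 461.9 kN = 4.619×10^5 N
From P_cr = π²EI/(K·L)²:  L = (1/K)·√(π²EI/P_cr) = (1/0.5)·√(π²×1.99×10^11×2.582×10^-6/4.619×10^5)
L = 6.63 m

L_max ≈ 6.63 m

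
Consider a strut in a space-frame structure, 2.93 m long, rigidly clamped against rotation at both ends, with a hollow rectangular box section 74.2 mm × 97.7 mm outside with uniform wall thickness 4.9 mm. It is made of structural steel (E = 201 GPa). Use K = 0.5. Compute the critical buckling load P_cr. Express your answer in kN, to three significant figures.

P_cr ≈ 1270 kN

Inner dimensions: h_i = 97.7 − 2×4.9 = 87.90 mm, b_i = 74.2 − 2×4.9 = 64.40 mm
Weak-axis I_min = (h_o·b_o³ − h_i·b_i³)/12 with b_o = 74.2, b_i = 64.40 mm (shorter outer/inner sides).
I_min = (97.7×74.2³ − 87.90×64.40³)/12 = 1.370×10^6 mm⁴
I = 1.370×10^6 mm⁴ = 1.370×10^-6 m⁴
Effective length L_e = K·L = 0.5 × 2.93 = 1.465 m
P_cr = π²EI / L_e² = π² × 201×10⁹ × 1.370×10^-6 / 1.465² = 1.266×10^6 N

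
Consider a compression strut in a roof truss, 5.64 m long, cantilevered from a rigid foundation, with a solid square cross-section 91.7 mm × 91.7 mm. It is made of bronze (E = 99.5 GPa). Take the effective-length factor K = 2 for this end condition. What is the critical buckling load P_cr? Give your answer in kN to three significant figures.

I = a⁴/12 = 91.7⁴/12 = 5.892×10^6 mm⁴
I = 5.892×10^6 mm⁴ = 5.892×10^-6 m⁴
Effective length L_e = K·L = 2 × 5.64 = 11.28 m
P_cr = π²EI / L_e² = π² × 99.5×10⁹ × 5.892×10^-6 / 11.28² = 4.548×10^4 N

P_cr ≈ 45.5 kN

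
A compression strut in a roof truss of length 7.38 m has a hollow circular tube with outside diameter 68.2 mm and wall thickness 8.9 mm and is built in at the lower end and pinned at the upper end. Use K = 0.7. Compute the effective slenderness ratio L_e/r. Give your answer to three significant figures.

λ ≈ 244

Inner diameter d_i = 68.2 − 2×8.9 = 50.40 mm
I = π(d_o⁴ − d_i⁴)/64 = π(68.2⁴ − 50.40⁴)/64 = 7.452×10^5 mm⁴
A = 1.658×10^3 mm²;  r_min = √(I/A) = √(7.452×10^5/1.658×10^3) = 21.20 mm
L_e = K·L = 0.7 × 7.38 m = 5.166 m = 5166.0 mm
λ = L_e / r_min = 5166.0 / 21.20 = 244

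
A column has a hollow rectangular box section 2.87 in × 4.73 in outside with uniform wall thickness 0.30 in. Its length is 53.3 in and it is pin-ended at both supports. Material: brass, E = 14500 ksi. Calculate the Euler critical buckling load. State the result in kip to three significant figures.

Inner dimensions: h_i = 4.73 − 2×0.30 = 4.130 in, b_i = 2.87 − 2×0.30 = 2.270 in
Weak-axis I_min = (h_o·b_o³ − h_i·b_i³)/12 with b_o = 2.87, b_i = 2.270 in (shorter outer/inner sides).
I_min = (4.73×2.87³ − 4.130×2.270³)/12 = 5.292 in⁴
Effective length L_e = K·L = 1 × 53.3 = 53.30 in
P_cr = π²EI / L_e² = π² × 14500×10³ × 5.292 / 53.30² = 2.666×10^5 lb

P_cr ≈ 267 kip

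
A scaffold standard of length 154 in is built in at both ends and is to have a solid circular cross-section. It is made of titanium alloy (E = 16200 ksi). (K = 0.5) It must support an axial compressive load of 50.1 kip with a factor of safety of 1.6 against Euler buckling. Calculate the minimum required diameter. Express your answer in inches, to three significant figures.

d ≈ 2.79 in

Required P_cr = n·P = 1.6 × 50.1 = 80.16 kip
L_e = K·L = 0.5 × 154 = 77.00 in
Required I = P_cr·L_e²/(π²E) = 8.016×10^4 × 77.00² / (π² × 1.62×10^7) = 2.973 in⁴
Solid circle: I = πd⁴/64  ⇒  d = (64I/π)^(1/4) = (64×2.973/π)^(1/4) = 2.79 in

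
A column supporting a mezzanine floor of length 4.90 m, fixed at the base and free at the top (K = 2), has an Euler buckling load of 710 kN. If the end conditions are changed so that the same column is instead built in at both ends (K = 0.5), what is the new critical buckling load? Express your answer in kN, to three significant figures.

P_cr ≈ 11400 kN

P_cr ∝ 1/K², so P_cr,new = P_cr,old × (K_old/K_new)² = 710 × (2/0.5)²
= 710 × 16.00 = 11400 kN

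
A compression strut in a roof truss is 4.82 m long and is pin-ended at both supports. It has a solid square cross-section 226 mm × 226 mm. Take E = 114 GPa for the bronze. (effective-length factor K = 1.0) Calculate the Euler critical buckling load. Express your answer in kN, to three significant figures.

P_cr ≈ 10500 kN

I = a⁴/12 = 226⁴/12 = 2.174×10^8 mm⁴
I = 2.174×10^8 mm⁴ = 2.174×10^-4 m⁴
Effective length L_e = K·L = 1 × 4.82 = 4.820 m
P_cr = π²EI / L_e² = π² × 114×10⁹ × 2.174×10^-4 / 4.820² = 1.053×10^7 N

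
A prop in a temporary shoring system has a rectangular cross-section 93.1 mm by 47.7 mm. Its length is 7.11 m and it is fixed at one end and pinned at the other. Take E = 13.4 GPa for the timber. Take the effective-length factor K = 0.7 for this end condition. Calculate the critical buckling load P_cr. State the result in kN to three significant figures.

Buckling occurs about the weak axis: I_min = h·b³/12 with b = 47.7 mm (the shorter side).
I_min = 93.1×47.7³/12 = 8.420×10^5 mm⁴
I = 8.420×10^5 mm⁴ = 8.420×10^-7 m⁴
Effective length L_e = K·L = 0.7 × 7.11 = 4.977 m
P_cr = π²EI / L_e² = π² × 13.4×10⁹ × 8.420×10^-7 / 4.977² = 4.496×10^3 N

P_cr ≈ 4.50 kN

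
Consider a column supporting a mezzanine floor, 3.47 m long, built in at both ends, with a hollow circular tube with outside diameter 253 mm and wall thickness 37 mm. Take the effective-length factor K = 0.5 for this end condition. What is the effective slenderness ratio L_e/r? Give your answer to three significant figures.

λ ≈ 22.4

Inner diameter d_i = 253 − 2×37 = 179.0 mm
I = π(d_o⁴ − d_i⁴)/64 = π(253⁴ − 179.0⁴)/64 = 1.507×10^8 mm⁴
A = 2.511×10^4 mm²;  r_min = √(I/A) = √(1.507×10^8/2.511×10^4) = 77.48 mm
L_e = K·L = 0.5 × 3.47 m = 1.735 m = 1735.0 mm
λ = L_e / r_min = 1735.0 / 77.48 = 22.4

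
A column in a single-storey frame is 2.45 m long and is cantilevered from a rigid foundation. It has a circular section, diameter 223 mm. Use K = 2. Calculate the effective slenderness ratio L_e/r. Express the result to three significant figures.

For a solid circle r = d/4 = 223/4 = 55.75 mm
L_e = K·L = 2 × 2.45 m = 4.900 m = 4900.0 mm
λ = L_e / r_min = 4900.0 / 55.75 = 87.9

λ ≈ 87.9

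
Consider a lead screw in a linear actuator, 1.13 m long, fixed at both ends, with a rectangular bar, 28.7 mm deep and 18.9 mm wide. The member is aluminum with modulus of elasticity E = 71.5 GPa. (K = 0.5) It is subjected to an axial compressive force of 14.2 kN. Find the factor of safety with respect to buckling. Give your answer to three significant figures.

Buckling occurs about the weak axis: I_min = h·b³/12 with b = 18.9 mm (the shorter side).
I_min = 28.7×18.9³/12 = 1.615×10^4 mm⁴
I = 1.615×10^4 mm⁴ = 1.615×10^-8 m⁴
Effective length L_e = K·L = 0.5 × 1.13 = 0.5650 m
P_cr = π²EI / L_e² = π² × 71.5×10⁹ × 1.615×10^-8 / 0.5650² = 3.569×10^4 N
Factor of safety n = P_cr / P = 35.694 / 14.2 = 2.51

n ≈ 2.51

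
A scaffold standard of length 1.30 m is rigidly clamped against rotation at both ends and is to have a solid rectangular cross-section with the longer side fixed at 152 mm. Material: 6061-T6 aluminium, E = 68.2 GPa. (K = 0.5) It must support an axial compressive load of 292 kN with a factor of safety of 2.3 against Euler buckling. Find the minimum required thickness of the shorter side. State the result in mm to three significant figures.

Required P_cr = n·P = 2.3 × 292 = 671.6 kN
L_e = K·L = 0.5 × 1.30 = 0.6500 m
Required I = P_cr·L_e²/(π²E) = 6.716×10^5 × 0.6500² / (π² × 6.82×10^10) = 4.216×10^-7 m⁴
I_req = 4.216×10^5 mm⁴
Rectangle, weak axis: I_min = h·b³/12 with h = 152 mm fixed  ⇒  b = (12I/h)^(1/3) = 32.2 mm

b ≈ 32.2 mm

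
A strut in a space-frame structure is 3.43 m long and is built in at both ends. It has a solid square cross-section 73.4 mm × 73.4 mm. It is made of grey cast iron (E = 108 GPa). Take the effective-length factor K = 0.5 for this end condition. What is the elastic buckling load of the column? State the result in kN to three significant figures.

I = a⁴/12 = 73.4⁴/12 = 2.419×10^6 mm⁴
I = 2.419×10^6 mm⁴ = 2.419×10^-6 m⁴
Effective length L_e = K·L = 0.5 × 3.43 = 1.715 m
P_cr = π²EI / L_e² = π² × 108×10⁹ × 2.419×10^-6 / 1.715² = 8.766×10^5 N

P_cr ≈ 877 kN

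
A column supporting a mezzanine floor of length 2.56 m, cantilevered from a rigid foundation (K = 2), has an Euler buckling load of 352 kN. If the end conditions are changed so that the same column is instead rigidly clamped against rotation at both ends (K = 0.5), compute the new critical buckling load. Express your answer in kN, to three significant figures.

P_cr ∝ 1/K², so P_cr,new = P_cr,old × (K_old/K_new)² = 352 × (2/0.5)²
= 352 × 16.00 = 5630 kN

P_cr ≈ 5630 kN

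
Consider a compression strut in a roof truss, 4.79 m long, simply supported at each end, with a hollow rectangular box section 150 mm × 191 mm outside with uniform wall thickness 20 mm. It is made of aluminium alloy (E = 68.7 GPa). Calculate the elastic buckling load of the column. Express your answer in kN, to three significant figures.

P_cr ≈ 1090 kN

Inner dimensions: h_i = 191 − 2×20 = 151.0 mm, b_i = 150 − 2×20 = 110.0 mm
Weak-axis I_min = (h_o·b_o³ − h_i·b_i³)/12 with b_o = 150, b_i = 110.0 mm (shorter outer/inner sides).
I_min = (191×150³ − 151.0×110.0³)/12 = 3.697×10^7 mm⁴
I = 3.697×10^7 mm⁴ = 3.697×10^-5 m⁴
Effective length L_e = K·L = 1 × 4.79 = 4.790 m
P_cr = π²EI / L_e² = π² × 68.7×10⁹ × 3.697×10^-5 / 4.790² = 1.093×10^6 N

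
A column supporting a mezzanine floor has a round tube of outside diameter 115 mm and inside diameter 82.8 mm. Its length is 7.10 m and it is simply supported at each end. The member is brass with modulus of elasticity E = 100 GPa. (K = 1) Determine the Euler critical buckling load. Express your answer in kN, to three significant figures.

P_cr ≈ 123 kN

d_o = 115 mm, d_i = 82.8 mm
I = π(d_o⁴ − d_i⁴)/64 = π(115⁴ − 82.80⁴)/64 = 6.278×10^6 mm⁴
I = 6.278×10^6 mm⁴ = 6.278×10^-6 m⁴
Effective length L_e = K·L = 1 × 7.10 = 7.100 m
P_cr = π²EI / L_e² = π² × 100×10⁹ × 6.278×10^-6 / 7.100² = 1.229×10^5 N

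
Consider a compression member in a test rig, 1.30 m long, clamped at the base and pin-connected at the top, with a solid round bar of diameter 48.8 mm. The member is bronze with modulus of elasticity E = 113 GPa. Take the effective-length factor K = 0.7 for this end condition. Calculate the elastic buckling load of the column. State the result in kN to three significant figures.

P_cr ≈ 375 kN

I = πd⁴/64 = π×48.8⁴/64 = 2.784×10^5 mm⁴
I = 2.784×10^5 mm⁴ = 2.784×10^-7 m⁴
Effective length L_e = K·L = 0.7 × 1.30 = 0.9100 m
P_cr = π²EI / L_e² = π² × 113×10⁹ × 2.784×10^-7 / 0.9100² = 3.749×10^5 N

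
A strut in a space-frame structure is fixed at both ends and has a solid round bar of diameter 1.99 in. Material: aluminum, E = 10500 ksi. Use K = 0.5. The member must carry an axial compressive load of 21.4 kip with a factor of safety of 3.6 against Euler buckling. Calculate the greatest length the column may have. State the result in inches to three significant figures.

L_max ≈ 64.4 in

I = πd⁴/64 = π×1.99⁴/64 = 0.7698 in⁴
Required critical load P_cr = n·P = 3.6 × 21.4 = 77.04 kip = 7.704×10^4 lb
From P_cr = π²EI/(K·L)²:  L = (1/K)·√(π²EI/P_cr) = (1/0.5)·√(π²×1.05×10^7×0.7698/7.704×10^4)
L = 64.4 in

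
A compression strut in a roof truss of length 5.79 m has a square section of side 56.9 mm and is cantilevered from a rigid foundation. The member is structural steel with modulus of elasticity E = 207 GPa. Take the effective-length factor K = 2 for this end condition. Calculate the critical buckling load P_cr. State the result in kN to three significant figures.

I = a⁴/12 = 56.9⁴/12 = 8.735×10^5 mm⁴
I = 8.735×10^5 mm⁴ = 8.735×10^-7 m⁴
Effective length L_e = K·L = 2 × 5.79 = 11.58 m
P_cr = π²EI / L_e² = π² × 207×10⁹ × 8.735×10^-7 / 11.58² = 1.331×10^4 N

P_cr ≈ 13.3 kN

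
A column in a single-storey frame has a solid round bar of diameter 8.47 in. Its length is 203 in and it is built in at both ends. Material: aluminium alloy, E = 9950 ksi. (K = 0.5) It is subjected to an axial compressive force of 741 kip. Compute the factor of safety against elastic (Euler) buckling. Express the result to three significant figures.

I = πd⁴/64 = π×8.47⁴/64 = 252.6 in⁴
Effective length L_e = K·L = 0.5 × 203 = 101.5 in
P_cr = π²EI / L_e² = π² × 9950×10³ × 252.6 / 101.5² = 2.408×10^6 lb
Factor of safety n = P_cr / P = 2408.2 / 741 = 3.25

n ≈ 3.25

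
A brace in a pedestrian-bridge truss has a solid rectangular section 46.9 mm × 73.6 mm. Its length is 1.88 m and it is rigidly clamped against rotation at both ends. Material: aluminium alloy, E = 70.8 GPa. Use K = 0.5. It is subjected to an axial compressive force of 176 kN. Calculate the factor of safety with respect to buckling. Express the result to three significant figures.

Buckling occurs about the weak axis: I_min = h·b³/12 with b = 46.9 mm (the shorter side).
I_min = 73.6×46.9³/12 = 6.327×10^5 mm⁴
I = 6.327×10^5 mm⁴ = 6.327×10^-7 m⁴
Effective length L_e = K·L = 0.5 × 1.88 = 0.9400 m
P_cr = π²EI / L_e² = π² × 70.8×10⁹ × 6.327×10^-7 / 0.9400² = 5.004×10^5 N
Factor of safety n = P_cr / P = 500.37 / 176 = 2.84

n ≈ 2.84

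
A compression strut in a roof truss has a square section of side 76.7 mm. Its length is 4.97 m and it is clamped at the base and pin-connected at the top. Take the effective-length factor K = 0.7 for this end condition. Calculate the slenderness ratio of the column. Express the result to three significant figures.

I = a⁴/12 = 76.7⁴/12 = 2.884×10^6 mm⁴
A = 5.883×10^3 mm²;  r_min = √(I/A) = √(2.884×10^6/5.883×10^3) = 22.14 mm
L_e = K·L = 0.7 × 4.97 m = 3.479 m = 3479.0 mm
λ = L_e / r_min = 3479.0 / 22.14 = 157

λ ≈ 157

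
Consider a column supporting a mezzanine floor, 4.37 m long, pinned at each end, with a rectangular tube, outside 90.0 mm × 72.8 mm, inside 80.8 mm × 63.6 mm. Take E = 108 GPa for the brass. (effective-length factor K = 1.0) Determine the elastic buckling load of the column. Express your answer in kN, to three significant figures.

P_cr ≈ 64.8 kN

Weak-axis I_min = (h_o·b_o³ − h_i·b_i³)/12 with b_o = 72.8, b_i = 63.60 mm (shorter outer/inner sides).
I_min = (90.0×72.8³ − 80.80×63.60³)/12 = 1.161×10^6 mm⁴
I = 1.161×10^6 mm⁴ = 1.161×10^-6 m⁴
Effective length L_e = K·L = 1 × 4.37 = 4.370 m
P_cr = π²EI / L_e² = π² × 108×10⁹ × 1.161×10^-6 / 4.370² = 6.483×10^4 N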